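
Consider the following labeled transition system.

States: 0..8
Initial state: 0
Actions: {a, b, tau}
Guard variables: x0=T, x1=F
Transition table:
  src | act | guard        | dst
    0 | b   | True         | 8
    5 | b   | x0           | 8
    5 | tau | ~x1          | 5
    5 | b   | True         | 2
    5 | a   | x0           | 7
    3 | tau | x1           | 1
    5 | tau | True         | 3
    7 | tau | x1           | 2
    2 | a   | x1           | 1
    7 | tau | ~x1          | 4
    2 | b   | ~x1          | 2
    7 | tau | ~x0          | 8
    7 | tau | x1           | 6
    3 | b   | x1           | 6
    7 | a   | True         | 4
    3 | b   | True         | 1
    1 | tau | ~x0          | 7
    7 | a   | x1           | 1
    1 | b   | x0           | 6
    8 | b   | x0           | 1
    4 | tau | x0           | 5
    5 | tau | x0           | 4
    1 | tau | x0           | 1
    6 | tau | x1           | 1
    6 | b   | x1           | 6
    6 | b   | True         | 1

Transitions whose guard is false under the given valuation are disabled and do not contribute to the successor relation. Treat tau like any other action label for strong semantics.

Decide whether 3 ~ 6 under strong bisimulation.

Compute ~ classes (split until stable):
  π0 = {{0,1,2,3,4,5,6,7,8}}
  π1 = {{0,2,3,6,8},{1},{4},{5},{7}}
  π2 = {{0,2},{1},{3,6,8},{4},{5},{7}}
  π3 = {{0},{1},{2},{3,6,8},{4},{5},{7}}
stable after 4 split(s): 7 block(s)
class of 3: {3,6,8}; class of 6: {3,6,8}

Answer: BISIMILAR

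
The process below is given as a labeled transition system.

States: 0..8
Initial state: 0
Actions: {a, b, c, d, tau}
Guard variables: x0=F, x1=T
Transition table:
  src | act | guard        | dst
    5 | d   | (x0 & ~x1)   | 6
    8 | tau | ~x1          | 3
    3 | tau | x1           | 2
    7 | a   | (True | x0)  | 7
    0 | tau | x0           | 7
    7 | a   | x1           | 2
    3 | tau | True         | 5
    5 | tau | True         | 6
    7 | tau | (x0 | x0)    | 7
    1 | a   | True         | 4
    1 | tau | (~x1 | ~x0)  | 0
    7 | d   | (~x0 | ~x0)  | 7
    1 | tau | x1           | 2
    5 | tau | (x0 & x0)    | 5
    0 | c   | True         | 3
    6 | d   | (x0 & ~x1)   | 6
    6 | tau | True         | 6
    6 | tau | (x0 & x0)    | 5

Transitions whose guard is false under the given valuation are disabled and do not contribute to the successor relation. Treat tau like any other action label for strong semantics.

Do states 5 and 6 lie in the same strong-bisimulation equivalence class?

Answer: BISIMILAR

Analysis:
Refine partition for ~:
  P[0] = {{0,1,2,3,4,5,6,7,8}}
  P[1] = {{0},{1},{2,4,8},{3,5,6},{7}}
  P[2] = {{0},{1},{2,4,8},{3},{5,6},{7}}
stable after 3 split(s): 6 block(s)
[5]={5,6}  [6]={5,6}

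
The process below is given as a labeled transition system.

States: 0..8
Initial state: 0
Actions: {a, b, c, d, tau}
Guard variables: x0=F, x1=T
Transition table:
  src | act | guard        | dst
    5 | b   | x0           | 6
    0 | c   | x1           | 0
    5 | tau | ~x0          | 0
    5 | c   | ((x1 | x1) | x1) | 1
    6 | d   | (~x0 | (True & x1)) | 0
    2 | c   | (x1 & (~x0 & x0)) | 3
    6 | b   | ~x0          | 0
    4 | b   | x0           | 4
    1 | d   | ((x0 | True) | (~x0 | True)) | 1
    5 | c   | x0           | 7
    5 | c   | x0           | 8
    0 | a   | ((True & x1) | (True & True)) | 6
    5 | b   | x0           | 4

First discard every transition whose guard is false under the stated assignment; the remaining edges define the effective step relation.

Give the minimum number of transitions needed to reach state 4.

Breadth-first toward 4:
  depth 0: {0}
  depth 1: {6}
4 never appears.

Answer: UNREACHABLE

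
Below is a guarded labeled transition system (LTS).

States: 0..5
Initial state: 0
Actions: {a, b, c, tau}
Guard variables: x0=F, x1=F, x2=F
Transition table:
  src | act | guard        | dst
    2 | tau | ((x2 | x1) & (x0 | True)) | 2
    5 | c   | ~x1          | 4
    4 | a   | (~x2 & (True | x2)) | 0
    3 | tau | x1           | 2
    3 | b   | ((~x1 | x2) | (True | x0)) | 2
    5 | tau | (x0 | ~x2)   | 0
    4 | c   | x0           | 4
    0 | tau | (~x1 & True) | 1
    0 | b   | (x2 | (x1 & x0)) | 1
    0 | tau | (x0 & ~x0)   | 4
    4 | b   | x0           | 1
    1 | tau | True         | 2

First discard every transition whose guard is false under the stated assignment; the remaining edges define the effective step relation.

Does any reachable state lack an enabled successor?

Reachable = {0,1,2}
  0: tau→1  [1 exit(s)]
  1: tau→2  [1 exit(s)]
  2: ∅  [STUCK]
trace reaching 2: tau·tau

Answer: DEADLOCK at state 2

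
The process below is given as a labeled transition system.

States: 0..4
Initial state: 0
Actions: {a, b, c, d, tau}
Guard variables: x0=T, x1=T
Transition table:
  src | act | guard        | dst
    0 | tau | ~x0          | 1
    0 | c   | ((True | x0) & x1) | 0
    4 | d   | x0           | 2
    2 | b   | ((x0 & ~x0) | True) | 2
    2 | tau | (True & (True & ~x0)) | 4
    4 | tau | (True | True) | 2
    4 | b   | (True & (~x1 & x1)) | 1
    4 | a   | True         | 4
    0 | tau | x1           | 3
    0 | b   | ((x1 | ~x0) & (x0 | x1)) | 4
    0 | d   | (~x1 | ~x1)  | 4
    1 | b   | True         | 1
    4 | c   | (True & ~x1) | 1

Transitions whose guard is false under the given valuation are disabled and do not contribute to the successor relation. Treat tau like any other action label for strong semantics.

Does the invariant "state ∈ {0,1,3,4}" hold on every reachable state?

Allowed set {0,1,3,4}
Reach set: {0,2,3,4}
  0: ok
  2: outside
  3: ok
  4: ok
witness against invariant: b·d → 2

Answer: INVARIANT VIOLATED at state 2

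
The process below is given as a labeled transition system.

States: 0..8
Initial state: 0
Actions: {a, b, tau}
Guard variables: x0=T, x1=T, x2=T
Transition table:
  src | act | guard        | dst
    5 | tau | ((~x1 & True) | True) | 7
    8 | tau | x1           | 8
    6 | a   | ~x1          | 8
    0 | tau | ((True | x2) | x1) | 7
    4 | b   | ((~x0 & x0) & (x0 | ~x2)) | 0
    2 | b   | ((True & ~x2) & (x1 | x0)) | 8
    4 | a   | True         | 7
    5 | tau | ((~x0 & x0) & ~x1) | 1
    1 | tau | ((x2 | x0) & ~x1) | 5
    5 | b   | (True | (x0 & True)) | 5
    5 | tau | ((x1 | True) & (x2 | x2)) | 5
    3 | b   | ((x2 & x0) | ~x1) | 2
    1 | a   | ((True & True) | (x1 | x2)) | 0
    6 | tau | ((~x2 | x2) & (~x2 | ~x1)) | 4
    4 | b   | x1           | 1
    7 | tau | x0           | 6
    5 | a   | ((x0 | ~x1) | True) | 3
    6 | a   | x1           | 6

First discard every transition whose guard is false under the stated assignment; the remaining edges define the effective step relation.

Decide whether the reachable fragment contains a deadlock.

R = {0,6,7}
  0: tau→7  [1 exit(s)]
  6: a→6  [1 exit(s)]
  7: tau→6  [1 exit(s)]

Answer: DEADLOCK-FREE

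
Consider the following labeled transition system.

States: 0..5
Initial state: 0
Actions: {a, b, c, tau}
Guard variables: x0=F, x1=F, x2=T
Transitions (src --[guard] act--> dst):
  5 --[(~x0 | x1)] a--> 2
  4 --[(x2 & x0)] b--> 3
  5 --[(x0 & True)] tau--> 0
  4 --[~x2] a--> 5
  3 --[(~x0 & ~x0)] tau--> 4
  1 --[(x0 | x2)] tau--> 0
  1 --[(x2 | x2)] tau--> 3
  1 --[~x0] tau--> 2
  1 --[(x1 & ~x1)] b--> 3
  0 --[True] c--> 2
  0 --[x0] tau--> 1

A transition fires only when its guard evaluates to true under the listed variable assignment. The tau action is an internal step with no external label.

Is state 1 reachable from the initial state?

6 transition(s) survive guard evaluation.
depth 0: {0}
depth 1: {2}  cumulative {0,2}
R = {0,2}

Answer: UNREACHABLE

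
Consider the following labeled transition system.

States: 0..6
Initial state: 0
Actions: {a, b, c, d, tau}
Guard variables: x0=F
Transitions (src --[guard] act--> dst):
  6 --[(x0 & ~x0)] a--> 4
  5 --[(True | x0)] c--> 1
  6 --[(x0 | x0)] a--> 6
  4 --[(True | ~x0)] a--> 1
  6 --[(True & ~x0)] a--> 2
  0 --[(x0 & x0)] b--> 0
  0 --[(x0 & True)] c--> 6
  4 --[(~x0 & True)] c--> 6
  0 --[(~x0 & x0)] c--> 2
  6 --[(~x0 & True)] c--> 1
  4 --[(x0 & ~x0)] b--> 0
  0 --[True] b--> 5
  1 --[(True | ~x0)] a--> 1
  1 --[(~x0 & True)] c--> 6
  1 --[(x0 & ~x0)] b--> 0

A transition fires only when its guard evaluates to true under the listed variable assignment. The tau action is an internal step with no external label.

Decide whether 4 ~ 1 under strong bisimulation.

Compute ~ classes (split until stable):
  round 0: {{0,1,2,3,4,5,6}}
  round 1: {{0},{1,4,6},{2,3},{5}}
  round 2: {{0},{1,4},{2,3},{5},{6}}
Fixed point at round 3; 5 class(es).
[4]={1,4}  [1]={1,4}

Answer: BISIMILAR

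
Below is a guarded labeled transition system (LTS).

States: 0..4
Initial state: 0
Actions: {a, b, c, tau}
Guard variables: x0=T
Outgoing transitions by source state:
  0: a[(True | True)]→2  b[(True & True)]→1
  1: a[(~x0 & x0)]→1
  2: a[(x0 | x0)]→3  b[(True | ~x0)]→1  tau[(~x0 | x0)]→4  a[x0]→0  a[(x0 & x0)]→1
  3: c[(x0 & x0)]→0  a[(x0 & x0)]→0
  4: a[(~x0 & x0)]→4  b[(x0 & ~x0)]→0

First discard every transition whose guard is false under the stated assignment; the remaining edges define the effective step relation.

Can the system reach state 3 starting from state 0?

Answer: REACHABLE

Analysis:
9 transition(s) survive guard evaluation.
L0 = {0}
L1 = {1,2}  now seen {0,1,2}
L2 = {3,4}  now seen {0,1,2,3,4}
Reach set: {0,1,2,3,4}
witness 3: a·a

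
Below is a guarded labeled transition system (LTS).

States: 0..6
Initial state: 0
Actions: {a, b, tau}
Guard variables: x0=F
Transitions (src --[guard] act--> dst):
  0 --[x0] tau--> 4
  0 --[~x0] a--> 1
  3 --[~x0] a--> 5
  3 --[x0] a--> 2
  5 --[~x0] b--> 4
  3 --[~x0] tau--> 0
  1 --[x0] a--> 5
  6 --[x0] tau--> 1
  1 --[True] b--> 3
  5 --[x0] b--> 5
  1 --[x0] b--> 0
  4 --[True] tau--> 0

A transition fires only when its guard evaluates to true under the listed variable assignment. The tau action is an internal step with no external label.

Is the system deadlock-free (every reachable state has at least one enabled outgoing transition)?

Answer: DEADLOCK-FREE

Trace:
R = {0,1,3,4,5}
  0: a→1  [1 exit(s)]
  1: b→3  [1 exit(s)]
  3: a→5  tau→0  [2 exit(s)]
  4: tau→0  [1 exit(s)]
  5: b→4  [1 exit(s)]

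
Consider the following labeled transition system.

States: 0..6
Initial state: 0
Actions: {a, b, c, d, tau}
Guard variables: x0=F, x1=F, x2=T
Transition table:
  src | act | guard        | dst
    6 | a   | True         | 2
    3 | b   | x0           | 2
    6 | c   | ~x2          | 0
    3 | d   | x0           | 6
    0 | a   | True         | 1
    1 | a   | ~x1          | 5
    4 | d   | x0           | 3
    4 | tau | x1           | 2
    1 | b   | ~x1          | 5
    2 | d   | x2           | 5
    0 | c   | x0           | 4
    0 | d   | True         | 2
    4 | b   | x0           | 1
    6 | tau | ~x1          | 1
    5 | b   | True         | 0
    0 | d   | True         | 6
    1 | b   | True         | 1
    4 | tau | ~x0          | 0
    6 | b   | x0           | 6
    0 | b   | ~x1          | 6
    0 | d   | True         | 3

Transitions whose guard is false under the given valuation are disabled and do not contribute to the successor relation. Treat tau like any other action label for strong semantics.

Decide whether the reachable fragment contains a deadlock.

Reachable = {0,1,2,3,5,6}
  0: a→1  b→6  d→2  d→3  d→6  [5 out]
  1: a→5  b→1  b→5  [3 out]
  2: d→5  [1 out]
  3: ∅  [no exit]
  5: b→0  [1 out]
  6: a→2  tau→1  [2 out]
witness 3: d

Answer: DEADLOCK at state 3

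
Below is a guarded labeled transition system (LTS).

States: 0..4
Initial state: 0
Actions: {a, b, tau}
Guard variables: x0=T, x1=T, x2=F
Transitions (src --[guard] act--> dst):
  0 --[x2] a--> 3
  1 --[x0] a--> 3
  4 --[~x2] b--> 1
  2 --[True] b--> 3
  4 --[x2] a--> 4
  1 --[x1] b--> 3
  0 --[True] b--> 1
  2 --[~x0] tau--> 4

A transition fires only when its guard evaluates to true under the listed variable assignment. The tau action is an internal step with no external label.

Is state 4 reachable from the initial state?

Answer: UNREACHABLE

Analysis:
After dropping false guards: 5 live edges.
L0 = {0}
L1 = {1}  now seen {0,1}
L2 = {3}  now seen {0,1,3}
R = {0,1,3}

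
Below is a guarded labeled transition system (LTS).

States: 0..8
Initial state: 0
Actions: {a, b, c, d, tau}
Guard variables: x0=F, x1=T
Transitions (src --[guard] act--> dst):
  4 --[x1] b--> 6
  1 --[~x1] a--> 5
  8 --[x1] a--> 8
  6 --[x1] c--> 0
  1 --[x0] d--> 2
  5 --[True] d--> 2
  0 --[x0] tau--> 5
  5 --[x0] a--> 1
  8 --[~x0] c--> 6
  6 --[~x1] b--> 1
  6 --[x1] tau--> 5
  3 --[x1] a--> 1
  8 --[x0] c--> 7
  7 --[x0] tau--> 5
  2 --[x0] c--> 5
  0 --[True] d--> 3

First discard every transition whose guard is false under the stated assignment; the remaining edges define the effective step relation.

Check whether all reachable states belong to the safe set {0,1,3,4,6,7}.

Answer: INVARIANT HOLDS

Trace:
Allowed set {0,1,3,4,6,7}
Reach set: {0,1,3}
  0: ✓
  1: ✓
  3: ✓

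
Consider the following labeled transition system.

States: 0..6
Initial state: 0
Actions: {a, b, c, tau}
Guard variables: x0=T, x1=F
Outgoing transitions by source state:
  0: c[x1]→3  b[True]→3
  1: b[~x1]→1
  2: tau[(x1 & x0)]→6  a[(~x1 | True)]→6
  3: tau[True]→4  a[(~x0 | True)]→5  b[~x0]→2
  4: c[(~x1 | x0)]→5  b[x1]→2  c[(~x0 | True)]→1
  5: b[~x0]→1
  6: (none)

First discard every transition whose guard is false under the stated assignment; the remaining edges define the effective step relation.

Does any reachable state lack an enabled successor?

Answer: DEADLOCK at state 5

Analysis:
Reachable = {0,1,3,4,5}
  0: b→3  [deg 1]
  1: b→1  [deg 1]
  3: a→5  tau→4  [deg 2]
  4: c→1  c→5  [deg 2]
  5: ∅  [STUCK]
witness 5: b·a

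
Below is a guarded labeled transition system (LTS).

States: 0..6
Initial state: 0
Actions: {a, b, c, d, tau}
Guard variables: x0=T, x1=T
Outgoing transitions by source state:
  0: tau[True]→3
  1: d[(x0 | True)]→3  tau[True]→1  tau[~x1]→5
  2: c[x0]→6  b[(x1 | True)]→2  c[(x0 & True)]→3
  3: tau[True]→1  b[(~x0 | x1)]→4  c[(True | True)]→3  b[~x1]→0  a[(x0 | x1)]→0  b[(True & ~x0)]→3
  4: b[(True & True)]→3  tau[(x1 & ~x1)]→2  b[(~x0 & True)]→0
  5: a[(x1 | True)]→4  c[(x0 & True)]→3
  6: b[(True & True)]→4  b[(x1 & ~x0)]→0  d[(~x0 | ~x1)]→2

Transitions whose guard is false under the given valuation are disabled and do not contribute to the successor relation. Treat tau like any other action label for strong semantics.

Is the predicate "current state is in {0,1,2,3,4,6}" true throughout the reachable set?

Answer: INVARIANT HOLDS

Analysis:
Safe = {0,1,2,3,4,6}
Reach set: {0,1,3,4}
  0: safe
  1: safe
  3: safe
  4: safe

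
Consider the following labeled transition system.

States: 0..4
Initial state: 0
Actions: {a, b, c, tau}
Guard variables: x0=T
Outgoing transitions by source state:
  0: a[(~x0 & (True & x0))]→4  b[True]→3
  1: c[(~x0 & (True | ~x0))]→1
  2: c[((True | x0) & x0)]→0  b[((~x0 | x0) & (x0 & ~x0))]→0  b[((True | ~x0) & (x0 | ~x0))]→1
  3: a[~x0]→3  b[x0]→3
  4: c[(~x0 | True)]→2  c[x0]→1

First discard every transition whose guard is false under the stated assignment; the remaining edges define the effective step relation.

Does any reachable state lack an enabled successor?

Answer: DEADLOCK-FREE

Trace:
Reach set: {0,3}
  0: b→3  [1 out]
  3: b→3  [1 out]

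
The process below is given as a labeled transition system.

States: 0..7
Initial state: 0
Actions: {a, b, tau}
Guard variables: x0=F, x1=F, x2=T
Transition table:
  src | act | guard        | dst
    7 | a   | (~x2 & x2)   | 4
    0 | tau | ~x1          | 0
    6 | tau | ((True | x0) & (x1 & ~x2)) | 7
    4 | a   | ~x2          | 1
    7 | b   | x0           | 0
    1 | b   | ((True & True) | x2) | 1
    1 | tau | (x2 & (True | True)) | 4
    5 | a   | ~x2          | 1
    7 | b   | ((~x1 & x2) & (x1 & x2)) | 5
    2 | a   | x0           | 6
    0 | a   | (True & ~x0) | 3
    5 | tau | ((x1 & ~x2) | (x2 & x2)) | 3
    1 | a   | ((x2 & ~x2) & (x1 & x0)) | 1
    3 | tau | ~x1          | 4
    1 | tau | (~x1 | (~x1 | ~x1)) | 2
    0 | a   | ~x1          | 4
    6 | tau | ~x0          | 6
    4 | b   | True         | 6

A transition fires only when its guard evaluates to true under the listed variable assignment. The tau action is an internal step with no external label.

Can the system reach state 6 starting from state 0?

After dropping false guards: 10 live edges.
L0 = {0}
L1 = {3,4}  now seen {0,3,4}
L2 = {6}  now seen {0,3,4,6}
Reachable = {0,3,4,6}
witness 6: a·b

Answer: REACHABLE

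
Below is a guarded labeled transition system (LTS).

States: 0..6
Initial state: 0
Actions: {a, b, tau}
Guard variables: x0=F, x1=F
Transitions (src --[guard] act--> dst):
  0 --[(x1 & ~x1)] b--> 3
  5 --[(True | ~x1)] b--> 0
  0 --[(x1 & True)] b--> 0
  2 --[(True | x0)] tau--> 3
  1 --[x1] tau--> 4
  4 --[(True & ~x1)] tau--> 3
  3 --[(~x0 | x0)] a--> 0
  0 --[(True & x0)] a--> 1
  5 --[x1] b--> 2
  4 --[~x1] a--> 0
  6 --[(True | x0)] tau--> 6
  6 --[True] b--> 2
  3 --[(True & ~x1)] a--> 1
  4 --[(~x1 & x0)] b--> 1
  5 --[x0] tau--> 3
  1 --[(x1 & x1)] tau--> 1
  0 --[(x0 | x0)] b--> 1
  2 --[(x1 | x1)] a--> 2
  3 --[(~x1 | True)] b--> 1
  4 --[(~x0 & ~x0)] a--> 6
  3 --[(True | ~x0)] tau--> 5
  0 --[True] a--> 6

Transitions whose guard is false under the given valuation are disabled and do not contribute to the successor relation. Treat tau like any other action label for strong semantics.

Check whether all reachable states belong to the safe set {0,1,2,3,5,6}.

Allowed set {0,1,2,3,5,6}
Reach set: {0,1,2,3,5,6}
  0: ✓
  1: ✓
  2: ✓
  3: ✓
  5: ✓
  6: ✓

Answer: INVARIANT HOLDS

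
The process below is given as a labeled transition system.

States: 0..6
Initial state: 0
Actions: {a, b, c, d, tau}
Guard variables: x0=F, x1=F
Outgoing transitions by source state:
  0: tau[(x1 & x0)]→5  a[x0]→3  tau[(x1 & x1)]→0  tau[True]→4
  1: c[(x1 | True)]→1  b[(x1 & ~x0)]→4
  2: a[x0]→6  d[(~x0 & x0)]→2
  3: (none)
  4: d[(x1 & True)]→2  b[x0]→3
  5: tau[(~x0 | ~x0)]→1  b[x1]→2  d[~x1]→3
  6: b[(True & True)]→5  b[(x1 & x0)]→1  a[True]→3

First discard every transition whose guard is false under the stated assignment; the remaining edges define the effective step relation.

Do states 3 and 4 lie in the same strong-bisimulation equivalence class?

Refine partition for ~:
  π0 = {{0,1,2,3,4,5,6}}
  π1 = {{0},{1},{2,3,4},{5},{6}}
5 equivalence class(es) (converged in 2)
class of 3: {2,3,4}; class of 4: {2,3,4}

Answer: BISIMILAR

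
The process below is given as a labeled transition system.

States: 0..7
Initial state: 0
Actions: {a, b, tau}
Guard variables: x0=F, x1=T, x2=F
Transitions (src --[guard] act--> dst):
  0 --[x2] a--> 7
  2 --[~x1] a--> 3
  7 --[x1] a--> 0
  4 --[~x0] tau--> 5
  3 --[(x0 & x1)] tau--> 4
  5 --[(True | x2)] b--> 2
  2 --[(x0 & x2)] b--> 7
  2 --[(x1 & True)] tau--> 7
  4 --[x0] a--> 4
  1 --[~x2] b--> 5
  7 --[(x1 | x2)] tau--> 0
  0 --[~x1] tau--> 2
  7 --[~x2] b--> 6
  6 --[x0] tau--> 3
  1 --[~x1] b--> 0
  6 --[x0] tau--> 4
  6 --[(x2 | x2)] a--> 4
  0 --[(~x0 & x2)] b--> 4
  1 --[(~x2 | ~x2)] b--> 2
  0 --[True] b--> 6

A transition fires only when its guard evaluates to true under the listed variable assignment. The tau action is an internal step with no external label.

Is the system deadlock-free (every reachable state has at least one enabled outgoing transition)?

Reach set: {0,6}
  0: b→6  [1 exit(s)]
  6: ∅  [no exit]
witness 6: b

Answer: DEADLOCK at state 6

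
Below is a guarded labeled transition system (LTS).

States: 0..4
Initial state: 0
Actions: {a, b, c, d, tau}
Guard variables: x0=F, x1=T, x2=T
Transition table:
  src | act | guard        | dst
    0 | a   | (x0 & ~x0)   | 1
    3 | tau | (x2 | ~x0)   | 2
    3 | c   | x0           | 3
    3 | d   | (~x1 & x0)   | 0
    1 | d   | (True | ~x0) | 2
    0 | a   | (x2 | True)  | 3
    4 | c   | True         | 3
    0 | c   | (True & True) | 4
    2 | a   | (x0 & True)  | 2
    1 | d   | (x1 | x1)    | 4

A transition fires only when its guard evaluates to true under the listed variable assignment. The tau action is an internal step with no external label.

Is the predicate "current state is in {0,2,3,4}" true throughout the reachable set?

Answer: INVARIANT HOLDS

Working:
Inv-set: {0,2,3,4}
Reachable = {0,2,3,4}
  0: safe
  2: safe
  3: safe
  4: safe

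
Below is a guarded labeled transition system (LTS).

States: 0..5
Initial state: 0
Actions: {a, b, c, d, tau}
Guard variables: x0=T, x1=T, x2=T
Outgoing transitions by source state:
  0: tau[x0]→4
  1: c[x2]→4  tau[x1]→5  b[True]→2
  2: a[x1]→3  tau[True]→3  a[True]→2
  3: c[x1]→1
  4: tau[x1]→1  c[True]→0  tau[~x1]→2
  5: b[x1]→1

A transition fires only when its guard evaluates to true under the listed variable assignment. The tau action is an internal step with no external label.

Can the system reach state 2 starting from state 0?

Guard filter leaves 11 enabled edge(s).
Layer 0: {0}
Layer 1: {4}  total {0,4}
Layer 2: {1}  total {0,1,4}
Layer 3: {2,5}  total {0,1,2,4,5}
Layer 4: {3}  total {0,1,2,3,4,5}
R = {0,1,2,3,4,5}
witness 2: tau·tau·b

Answer: REACHABLE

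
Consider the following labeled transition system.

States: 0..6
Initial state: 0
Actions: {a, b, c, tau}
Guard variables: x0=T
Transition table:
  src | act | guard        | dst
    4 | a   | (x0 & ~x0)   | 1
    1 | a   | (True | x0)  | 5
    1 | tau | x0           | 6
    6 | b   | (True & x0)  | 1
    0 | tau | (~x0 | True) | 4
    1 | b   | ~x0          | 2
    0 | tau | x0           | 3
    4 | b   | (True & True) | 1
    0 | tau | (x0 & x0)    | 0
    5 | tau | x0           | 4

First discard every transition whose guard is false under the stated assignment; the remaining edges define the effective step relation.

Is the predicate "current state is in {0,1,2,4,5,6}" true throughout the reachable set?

Answer: INVARIANT VIOLATED at state 3

Analysis:
Safe = {0,1,2,4,5,6}
Reach set: {0,1,3,4,5,6}
  0: safe
  1: safe
  3: ✗ unsafe
  4: safe
  5: safe
  6: safe
counterexample path to 3: tau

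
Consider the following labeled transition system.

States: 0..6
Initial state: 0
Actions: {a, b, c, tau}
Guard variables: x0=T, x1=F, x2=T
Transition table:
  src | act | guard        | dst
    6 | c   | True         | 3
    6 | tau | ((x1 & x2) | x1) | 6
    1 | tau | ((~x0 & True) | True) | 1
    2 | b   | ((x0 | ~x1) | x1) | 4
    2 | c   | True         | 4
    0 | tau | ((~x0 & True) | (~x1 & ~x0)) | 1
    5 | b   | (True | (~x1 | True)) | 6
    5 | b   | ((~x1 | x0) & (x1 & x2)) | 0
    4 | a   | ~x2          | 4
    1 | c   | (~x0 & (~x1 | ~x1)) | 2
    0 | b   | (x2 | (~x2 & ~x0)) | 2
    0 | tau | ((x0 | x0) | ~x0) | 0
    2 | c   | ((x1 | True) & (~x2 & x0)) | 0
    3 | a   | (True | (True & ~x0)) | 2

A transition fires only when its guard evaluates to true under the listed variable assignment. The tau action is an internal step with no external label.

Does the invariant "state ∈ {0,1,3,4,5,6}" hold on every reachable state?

Answer: INVARIANT VIOLATED at state 2

Working:
Inv-set: {0,1,3,4,5,6}
Reach set: {0,2,4}
  0: ✓
  2: outside
  4: ✓
witness against invariant: b → 2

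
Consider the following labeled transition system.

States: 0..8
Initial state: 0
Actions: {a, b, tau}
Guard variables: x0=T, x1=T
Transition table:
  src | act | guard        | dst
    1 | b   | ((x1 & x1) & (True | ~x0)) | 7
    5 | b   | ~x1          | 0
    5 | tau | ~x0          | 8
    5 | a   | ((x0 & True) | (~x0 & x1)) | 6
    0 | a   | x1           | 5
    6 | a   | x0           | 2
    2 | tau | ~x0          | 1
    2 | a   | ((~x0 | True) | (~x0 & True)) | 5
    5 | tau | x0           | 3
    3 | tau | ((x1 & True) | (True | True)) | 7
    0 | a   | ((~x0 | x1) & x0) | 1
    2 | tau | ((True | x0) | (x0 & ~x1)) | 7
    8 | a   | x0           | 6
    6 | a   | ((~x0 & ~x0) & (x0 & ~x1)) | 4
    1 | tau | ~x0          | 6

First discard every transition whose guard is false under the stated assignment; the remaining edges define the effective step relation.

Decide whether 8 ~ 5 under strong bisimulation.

Answer: NOT BISIMILAR

Working:
Bisimulation quotient by refinement:
  P[0] = {{0,1,2,3,4,5,6,7,8}}
  P[1] = {{0,6,8},{1},{2,5},{3},{4,7}}
  P[2] = {{0},{1},{2},{3},{4,7},{5},{6},{8}}
8 equivalence class(es) (converged in 3)
[8]={8}  [5]={5}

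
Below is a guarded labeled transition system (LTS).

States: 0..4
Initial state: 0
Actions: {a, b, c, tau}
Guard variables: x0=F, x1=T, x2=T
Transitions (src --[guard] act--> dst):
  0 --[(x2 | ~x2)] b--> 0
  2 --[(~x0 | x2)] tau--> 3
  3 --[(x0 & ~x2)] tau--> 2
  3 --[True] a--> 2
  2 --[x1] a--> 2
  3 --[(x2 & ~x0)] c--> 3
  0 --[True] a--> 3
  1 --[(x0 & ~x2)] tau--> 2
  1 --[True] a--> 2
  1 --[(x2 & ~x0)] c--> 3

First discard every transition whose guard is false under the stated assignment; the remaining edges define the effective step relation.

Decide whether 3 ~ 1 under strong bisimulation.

Bisimulation quotient by refinement:
  π0 = {{0,1,2,3,4}}
  π1 = {{0},{1,3},{2},{4}}
Fixed point at round 2; 4 class(es).
3∈{1,3}, 1∈{1,3}

Answer: BISIMILAR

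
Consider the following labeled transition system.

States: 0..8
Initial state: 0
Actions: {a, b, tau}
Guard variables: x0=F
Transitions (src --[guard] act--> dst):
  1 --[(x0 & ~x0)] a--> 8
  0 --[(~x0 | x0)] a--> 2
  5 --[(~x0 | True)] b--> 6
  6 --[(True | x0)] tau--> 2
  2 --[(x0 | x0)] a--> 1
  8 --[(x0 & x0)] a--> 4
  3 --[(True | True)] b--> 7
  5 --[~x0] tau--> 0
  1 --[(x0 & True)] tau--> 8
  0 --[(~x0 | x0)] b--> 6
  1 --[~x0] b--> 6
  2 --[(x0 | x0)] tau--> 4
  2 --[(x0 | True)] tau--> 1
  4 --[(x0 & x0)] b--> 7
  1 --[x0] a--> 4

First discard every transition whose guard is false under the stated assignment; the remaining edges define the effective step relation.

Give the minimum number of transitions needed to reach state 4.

Answer: UNREACHABLE

Analysis:
Layered search for 4:
  depth 0: {0}
  depth 1: {2,6}
  depth 2: {1}
4 never appears.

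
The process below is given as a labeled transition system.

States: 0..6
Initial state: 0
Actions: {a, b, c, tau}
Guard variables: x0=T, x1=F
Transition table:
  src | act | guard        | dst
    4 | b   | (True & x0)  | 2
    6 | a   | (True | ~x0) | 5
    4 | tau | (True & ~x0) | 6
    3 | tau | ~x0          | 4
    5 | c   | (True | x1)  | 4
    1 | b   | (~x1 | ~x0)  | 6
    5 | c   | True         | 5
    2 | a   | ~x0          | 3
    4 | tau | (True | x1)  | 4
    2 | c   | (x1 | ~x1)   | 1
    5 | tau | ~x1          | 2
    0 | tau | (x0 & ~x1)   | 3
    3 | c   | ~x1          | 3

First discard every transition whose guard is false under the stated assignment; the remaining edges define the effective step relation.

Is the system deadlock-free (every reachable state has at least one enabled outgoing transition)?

Reach set: {0,3}
  0: tau→3  [deg 1]
  3: c→3  [deg 1]

Answer: DEADLOCK-FREE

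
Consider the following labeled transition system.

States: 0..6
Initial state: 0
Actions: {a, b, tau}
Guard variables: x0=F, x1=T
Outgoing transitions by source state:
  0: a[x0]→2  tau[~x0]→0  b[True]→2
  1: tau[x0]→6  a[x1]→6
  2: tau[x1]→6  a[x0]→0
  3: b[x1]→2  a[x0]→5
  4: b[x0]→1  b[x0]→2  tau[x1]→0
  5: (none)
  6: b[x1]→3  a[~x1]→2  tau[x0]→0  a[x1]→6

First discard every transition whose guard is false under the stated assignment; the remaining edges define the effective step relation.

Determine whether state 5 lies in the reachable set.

After dropping false guards: 8 live edges.
depth 0: {0}
depth 1: {2}  cumulative {0,2}
depth 2: {6}  cumulative {0,2,6}
depth 3: {3}  cumulative {0,2,3,6}
Reachable = {0,2,3,6}

Answer: UNREACHABLE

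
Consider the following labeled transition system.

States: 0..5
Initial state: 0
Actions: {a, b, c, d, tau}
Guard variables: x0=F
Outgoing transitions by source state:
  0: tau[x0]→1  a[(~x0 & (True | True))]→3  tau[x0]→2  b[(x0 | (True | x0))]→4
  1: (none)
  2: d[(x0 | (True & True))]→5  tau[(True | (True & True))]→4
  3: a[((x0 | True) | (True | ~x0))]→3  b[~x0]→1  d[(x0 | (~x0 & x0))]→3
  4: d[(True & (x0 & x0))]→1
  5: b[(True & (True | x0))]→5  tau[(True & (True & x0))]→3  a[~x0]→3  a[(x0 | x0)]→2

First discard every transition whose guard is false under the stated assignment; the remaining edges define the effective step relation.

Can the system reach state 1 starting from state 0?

8 transition(s) survive guard evaluation.
depth 0: {0}
depth 1: {3,4}  cumulative {0,3,4}
depth 2: {1}  cumulative {0,1,3,4}
Reachable = {0,1,3,4}
Path to 1: a·b

Answer: REACHABLE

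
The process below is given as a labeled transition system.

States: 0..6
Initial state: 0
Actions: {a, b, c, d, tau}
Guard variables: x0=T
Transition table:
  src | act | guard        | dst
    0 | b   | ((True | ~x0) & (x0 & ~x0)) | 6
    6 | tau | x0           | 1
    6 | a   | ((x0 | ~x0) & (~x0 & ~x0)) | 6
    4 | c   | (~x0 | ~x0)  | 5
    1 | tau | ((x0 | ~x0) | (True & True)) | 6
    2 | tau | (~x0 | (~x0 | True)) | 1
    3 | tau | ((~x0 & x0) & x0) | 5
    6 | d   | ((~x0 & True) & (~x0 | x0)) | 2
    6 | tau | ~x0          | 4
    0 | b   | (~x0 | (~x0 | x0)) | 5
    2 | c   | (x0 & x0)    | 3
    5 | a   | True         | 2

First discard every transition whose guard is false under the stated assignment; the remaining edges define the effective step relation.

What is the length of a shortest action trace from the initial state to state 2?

Answer: 2

Working:
BFS to 2:
  Layer 0: {0}
  Layer 1: {5}
  Layer 2: {2}
first hit 2 at d=2 via b·a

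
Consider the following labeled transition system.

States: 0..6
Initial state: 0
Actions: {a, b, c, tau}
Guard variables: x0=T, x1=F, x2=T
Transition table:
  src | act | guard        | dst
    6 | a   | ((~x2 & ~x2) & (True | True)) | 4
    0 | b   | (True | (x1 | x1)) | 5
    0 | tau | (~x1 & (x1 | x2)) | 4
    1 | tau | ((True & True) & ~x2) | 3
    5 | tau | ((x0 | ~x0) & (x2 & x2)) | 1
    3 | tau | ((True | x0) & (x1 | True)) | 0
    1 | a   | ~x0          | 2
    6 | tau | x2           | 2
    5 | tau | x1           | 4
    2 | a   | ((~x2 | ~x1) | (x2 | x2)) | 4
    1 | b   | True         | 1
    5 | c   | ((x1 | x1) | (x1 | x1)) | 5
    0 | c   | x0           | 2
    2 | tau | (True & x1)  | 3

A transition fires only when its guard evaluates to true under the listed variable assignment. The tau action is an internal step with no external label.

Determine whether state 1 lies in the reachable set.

After dropping false guards: 8 live edges.
Layer 0: {0}
Layer 1: {2,4,5}  cumulative {0,2,4,5}
Layer 2: {1}  cumulative {0,1,2,4,5}
R = {0,1,2,4,5}
Path to 1: b·tau

Answer: REACHABLE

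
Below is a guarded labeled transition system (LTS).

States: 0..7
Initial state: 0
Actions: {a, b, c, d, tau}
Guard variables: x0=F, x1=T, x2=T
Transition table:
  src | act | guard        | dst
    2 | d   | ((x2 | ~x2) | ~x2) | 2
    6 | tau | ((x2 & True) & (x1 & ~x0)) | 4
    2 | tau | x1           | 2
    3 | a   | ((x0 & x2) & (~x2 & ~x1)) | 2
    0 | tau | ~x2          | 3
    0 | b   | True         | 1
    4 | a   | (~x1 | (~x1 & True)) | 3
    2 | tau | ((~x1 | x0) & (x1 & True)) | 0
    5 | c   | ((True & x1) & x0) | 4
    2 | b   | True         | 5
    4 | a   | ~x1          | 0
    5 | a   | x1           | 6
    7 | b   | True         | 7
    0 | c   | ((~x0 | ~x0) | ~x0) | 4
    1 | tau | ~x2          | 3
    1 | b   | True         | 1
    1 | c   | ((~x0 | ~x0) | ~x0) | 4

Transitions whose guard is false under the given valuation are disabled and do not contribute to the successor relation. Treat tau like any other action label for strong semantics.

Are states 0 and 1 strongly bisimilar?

Answer: BISIMILAR

Analysis:
Compute ~ classes (split until stable):
  P[0] = {{0,1,2,3,4,5,6,7}}
  P[1] = {{0,1},{2},{3,4},{5},{6},{7}}
Fixed point at round 2; 6 class(es).
0∈{0,1}, 1∈{0,1}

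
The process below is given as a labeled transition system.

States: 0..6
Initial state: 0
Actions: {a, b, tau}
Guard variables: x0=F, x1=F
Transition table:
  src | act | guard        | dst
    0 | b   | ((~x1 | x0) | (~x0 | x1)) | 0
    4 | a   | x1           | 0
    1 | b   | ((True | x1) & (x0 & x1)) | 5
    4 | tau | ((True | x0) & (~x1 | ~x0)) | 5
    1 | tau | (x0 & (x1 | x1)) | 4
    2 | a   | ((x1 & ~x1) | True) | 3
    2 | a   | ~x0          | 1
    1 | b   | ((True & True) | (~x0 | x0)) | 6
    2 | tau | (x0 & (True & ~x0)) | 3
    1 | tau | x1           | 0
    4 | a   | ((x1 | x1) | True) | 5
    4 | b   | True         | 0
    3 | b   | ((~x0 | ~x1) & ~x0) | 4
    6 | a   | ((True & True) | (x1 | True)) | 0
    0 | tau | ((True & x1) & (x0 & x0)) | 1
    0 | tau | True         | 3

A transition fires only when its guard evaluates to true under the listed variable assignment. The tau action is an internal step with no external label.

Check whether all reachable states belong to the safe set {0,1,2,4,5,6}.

Answer: INVARIANT VIOLATED at state 3

Analysis:
Inv-set: {0,1,2,4,5,6}
Reach set: {0,3,4,5}
  0: ✓
  3: ✗ unsafe
  4: ✓
  5: ✓
reach 3 via tau — violates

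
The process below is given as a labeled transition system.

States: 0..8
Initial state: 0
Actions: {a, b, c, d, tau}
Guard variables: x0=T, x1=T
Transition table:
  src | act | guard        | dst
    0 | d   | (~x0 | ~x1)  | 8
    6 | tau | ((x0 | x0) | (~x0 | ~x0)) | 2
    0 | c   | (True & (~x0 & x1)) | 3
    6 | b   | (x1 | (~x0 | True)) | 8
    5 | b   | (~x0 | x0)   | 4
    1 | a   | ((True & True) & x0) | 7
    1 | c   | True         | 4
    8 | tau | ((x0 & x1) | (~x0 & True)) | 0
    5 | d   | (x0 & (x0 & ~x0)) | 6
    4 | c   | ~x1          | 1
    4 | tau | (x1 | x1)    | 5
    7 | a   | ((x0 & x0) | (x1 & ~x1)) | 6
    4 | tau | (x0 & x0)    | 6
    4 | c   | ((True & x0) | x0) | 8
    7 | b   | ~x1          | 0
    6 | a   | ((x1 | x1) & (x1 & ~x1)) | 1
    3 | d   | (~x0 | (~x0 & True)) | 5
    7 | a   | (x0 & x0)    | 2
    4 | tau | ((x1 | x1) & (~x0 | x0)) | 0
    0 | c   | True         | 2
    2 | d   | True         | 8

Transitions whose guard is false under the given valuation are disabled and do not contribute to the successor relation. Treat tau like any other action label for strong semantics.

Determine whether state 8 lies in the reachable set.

14 transition(s) survive guard evaluation.
Layer 0: {0}
Layer 1: {2}  now seen {0,2}
Layer 2: {8}  now seen {0,2,8}
Reachable = {0,2,8}
witness 8: c·d

Answer: REACHABLE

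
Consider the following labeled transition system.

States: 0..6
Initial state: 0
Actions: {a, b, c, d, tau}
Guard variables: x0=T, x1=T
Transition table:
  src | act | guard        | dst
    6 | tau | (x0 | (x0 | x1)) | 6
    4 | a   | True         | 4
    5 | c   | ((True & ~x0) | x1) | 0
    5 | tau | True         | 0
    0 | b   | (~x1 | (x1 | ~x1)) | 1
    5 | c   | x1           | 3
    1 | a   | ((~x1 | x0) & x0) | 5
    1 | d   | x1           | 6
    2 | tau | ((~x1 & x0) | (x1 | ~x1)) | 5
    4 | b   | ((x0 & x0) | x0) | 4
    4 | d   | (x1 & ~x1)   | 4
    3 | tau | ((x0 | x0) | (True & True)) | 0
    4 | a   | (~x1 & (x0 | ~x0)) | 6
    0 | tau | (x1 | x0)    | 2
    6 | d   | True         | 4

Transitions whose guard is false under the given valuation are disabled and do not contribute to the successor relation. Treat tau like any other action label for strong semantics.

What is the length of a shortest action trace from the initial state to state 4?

Answer: 3

Trace:
BFS to 4:
  L0 = {0}
  L1 = {1,2}
  L2 = {5,6}
  L3 = {3,4}
4 enters at depth 3; path b·d·d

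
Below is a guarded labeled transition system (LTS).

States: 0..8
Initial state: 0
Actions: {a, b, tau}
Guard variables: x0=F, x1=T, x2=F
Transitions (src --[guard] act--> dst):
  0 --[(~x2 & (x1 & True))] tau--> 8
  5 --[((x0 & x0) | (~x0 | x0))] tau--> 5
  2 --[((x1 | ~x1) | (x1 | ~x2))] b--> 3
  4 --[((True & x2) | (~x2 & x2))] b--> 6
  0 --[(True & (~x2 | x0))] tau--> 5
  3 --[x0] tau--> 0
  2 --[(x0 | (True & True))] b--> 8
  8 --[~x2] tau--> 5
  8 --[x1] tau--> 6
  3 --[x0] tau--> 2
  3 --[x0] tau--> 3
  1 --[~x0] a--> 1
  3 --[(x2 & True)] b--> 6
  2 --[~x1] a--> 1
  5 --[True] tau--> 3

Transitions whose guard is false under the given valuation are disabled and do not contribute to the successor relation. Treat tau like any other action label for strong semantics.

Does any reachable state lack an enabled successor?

Reachable = {0,3,5,6,8}
  0: tau→5  tau→8  [deg 2]
  3: ∅  [deadlock]
  5: tau→3  tau→5  [deg 2]
  6: ∅  [deadlock]
  8: tau→5  tau→6  [deg 2]
Path to 3: tau·tau

Answer: DEADLOCK at state 3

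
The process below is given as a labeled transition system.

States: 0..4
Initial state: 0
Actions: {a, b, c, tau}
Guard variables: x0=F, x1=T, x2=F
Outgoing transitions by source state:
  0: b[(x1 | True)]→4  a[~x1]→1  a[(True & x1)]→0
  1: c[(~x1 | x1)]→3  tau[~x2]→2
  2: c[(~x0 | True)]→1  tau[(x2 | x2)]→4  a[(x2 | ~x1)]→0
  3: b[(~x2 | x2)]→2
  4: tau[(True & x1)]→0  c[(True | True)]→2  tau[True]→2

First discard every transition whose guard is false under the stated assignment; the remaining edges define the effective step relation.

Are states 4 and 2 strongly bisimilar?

Answer: NOT BISIMILAR

Analysis:
Compute ~ classes (split until stable):
  π0 = {{0,1,2,3,4}}
  π1 = {{0},{1,4},{2},{3}}
  π2 = {{0},{1},{2},{3},{4}}
stable after 3 split(s): 5 block(s)
class of 4: {4}; class of 2: {2}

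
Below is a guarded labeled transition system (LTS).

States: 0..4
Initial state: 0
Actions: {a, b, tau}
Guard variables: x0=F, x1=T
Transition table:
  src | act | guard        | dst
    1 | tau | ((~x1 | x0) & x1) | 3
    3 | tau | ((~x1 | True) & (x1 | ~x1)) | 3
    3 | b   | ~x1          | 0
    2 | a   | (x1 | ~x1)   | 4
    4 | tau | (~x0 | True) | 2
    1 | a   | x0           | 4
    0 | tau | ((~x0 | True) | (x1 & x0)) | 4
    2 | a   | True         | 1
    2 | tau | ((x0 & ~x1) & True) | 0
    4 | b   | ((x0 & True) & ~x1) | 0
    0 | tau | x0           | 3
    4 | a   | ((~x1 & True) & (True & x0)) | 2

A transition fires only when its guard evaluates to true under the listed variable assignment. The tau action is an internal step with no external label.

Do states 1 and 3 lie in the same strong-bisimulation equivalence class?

Compute ~ classes (split until stable):
  round 0: {{0,1,2,3,4}}
  round 1: {{0,3,4},{1},{2}}
  round 2: {{0,3},{1},{2},{4}}
  round 3: {{0},{1},{2},{3},{4}}
5 equivalence class(es) (converged in 4)
[1]={1}  [3]={3}

Answer: NOT BISIMILAR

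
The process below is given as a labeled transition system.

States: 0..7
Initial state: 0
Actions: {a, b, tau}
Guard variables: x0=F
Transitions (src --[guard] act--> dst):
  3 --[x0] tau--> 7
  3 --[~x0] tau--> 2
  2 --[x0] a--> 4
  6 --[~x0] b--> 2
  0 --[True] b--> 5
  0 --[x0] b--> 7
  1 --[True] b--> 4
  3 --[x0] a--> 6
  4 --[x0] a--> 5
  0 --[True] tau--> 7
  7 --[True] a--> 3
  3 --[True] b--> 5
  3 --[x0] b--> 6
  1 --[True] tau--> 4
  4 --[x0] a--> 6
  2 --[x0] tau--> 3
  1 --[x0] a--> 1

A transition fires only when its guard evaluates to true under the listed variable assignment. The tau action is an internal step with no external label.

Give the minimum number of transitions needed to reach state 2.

Answer: 3

Working:
Layered search for 2:
  depth 0: {0}
  depth 1: {5,7}
  depth 2: {3}
  depth 3: {2}
2 enters at depth 3; path tau·a·tau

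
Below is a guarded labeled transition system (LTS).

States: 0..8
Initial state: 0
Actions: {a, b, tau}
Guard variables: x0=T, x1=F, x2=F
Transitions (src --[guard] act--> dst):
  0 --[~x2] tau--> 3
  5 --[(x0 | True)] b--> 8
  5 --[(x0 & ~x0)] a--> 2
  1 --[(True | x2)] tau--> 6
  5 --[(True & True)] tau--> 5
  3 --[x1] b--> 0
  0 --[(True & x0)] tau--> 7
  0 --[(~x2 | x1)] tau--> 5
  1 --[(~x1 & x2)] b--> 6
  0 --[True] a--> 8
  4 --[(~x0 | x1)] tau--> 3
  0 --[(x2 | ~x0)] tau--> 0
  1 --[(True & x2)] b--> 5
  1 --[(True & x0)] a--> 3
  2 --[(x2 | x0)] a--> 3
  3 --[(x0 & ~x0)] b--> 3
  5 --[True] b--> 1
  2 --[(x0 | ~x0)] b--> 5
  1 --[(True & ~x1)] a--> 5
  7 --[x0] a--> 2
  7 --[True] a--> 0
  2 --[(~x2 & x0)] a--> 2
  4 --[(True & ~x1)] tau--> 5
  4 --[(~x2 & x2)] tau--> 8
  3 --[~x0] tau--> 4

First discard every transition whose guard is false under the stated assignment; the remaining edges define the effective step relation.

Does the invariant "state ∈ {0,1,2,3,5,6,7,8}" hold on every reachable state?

Answer: INVARIANT HOLDS

Trace:
Allowed set {0,1,2,3,5,6,7,8}
Reachable = {0,1,2,3,5,6,7,8}
  0: ✓
  1: ✓
  2: ✓
  3: ✓
  5: ✓
  6: ✓
  7: ✓
  8: ✓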